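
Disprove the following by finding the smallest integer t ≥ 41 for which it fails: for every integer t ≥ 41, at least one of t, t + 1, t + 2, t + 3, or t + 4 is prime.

t = 48

Check each integer t ≥ 41 in order until t, t + 1, t + 2, t + 3, t + 4 are all composite.
t = 41: 41 is prime.
t = 42: 43 is prime.
t = 43: 43 is prime.
t = 44: 47 is prime.
t = 45: 47 is prime.
t = 46: 47 is prime.
t = 47: 47 is prime.
t = 48: 48 = 2 × 24; 49 = 7 × 7; 50 = 2 × 25; 51 = 3 × 17; 52 = 2 × 26 — all composite.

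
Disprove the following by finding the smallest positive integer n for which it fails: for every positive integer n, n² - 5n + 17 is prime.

A counterexample is any positive integer n such that n² - 5n + 17 is not prime; we check each in order.
For n = 1, 2, 3, 4, …, 10, 11, 12 the conclusion holds.
n = 13: n² - 5n + 17 = 121 = 11 × 11, composite.
Hence n = 13 is a counterexample.

n = 13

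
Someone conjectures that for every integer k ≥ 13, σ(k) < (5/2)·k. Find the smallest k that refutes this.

For k = 13, 14, 15, 16, …, 21, 22, 23 the conclusion holds.
k = 24: σ(24) = 60; 60 ≥ 60.

k = 24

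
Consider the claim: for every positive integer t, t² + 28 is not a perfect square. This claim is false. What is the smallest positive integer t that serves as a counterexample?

t = 6

A counterexample is any positive integer t such that t² + 28 is a perfect square; we check each in order.
The first 5 eligible values, up to t = 5, all satisfy the conclusion.
t = 6: 6² + 28 = 64 = 8², a perfect square.
So t = 6 is the smallest counterexample.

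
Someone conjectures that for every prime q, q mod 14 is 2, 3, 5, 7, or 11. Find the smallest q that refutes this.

q = 13

Check each prime q in order until the claim fails.
The first 5 eligible values, up to q = 11, all satisfy the conclusion.
q = 13: 13 mod 14 = 13 — not in {2, 3, 5, 7, 11}.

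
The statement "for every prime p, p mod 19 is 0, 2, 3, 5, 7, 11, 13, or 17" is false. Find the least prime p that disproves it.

We need the least prime p for which the claim fails.
For p = 2, 3, 5, 7, 11, 13, 17, 19 the conclusion holds.
p = 23: 23 mod 19 = 4 — not in {0, 2, 3, 5, 7, 11, 13, 17}.
So p = 23 is the smallest counterexample.

p = 23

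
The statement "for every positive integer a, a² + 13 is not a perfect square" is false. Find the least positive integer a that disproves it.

For a = 1, 2, 3, 4, 5 the conclusion holds.
a = 6: 6² + 13 = 49 = 7², a perfect square.
Thus a = 6 disproves the claim, and no smaller a works.

a = 6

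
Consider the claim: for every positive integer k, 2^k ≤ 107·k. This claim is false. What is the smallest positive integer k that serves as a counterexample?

k = 11

The first 10 eligible values, up to k = 10, all satisfy the conclusion.
k = 11: 2^k = 2048 and 107·k = 1177, so 2048 > 1177.
Thus k = 11 disproves the claim, and no smaller k works.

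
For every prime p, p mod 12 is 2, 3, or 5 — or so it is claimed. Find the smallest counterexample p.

p = 7

We need the least prime p for which the claim fails.
For p = 2, 3, 5 the conclusion holds.
p = 7: 7 mod 12 = 7 — not in {2, 3, 5}.
Hence p = 7 is a counterexample.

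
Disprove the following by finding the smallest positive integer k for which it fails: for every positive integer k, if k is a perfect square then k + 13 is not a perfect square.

For k = 1, 4, 9, 16, 25 the conclusion holds.
k = 36: 36 = 6² and 36 + 13 = 49 = 7².

k = 36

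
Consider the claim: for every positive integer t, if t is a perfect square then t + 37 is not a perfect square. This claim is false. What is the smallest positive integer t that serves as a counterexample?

Check each positive integer t in order until t is a perfect square but t + 37 is a perfect square.
The first 17 eligible values, up to t = 289, all satisfy the conclusion.
t = 324: 324 = 18² and 324 + 37 = 361 = 19².

t = 324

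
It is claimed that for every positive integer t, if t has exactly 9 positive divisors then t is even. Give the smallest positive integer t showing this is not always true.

A counterexample is any positive integer t such that t has exactly 9 positive divisors but t is odd; we check each in order.
For t = 36, 100, 196 the conclusion holds.
t = 225: divisors of 225: 9 divisors; 225 is odd.
So t = 225 is the smallest counterexample.

t = 225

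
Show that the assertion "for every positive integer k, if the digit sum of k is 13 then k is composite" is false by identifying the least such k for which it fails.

k = 49: digit sum 13; 49 is composite.
k = 58: digit sum 13; 58 is composite.
k = 67: digit sum 13; 67 is prime, not composite.
So k = 67 is the smallest counterexample.

k = 67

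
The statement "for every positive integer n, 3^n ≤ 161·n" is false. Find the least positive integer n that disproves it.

n = 7

We need the least positive integer n for which 3^n > 161·n.
The first 6 eligible values, up to n = 6, all satisfy the conclusion.
n = 7: 3^n = 2187 and 161·n = 1127, so 2187 > 1127.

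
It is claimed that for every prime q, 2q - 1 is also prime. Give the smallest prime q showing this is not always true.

Check each prime q in order until 2q - 1 is not prime.
For q = 2, 3 the conclusion holds.
q = 5: 2q - 1 = 9 = 3 × 3, not prime.
Thus q = 5 disproves the claim, and no smaller q works.

q = 5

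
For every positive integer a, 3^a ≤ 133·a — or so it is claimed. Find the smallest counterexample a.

Check each positive integer a in order until 3^a > 133·a.
The first 6 eligible values, up to a = 6, all satisfy the conclusion.
a = 7: 3^a = 2187 and 133·a = 931, so 2187 > 931.

a = 7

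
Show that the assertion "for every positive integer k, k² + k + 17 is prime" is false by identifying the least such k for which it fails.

k = 16

Check each positive integer k in order until k² + k + 17 is not prime.
For k = 1, 2, 3, 4, …, 13, 14, 15 the conclusion holds.
k = 16: k² + k + 17 = 289 = 17 × 17, composite.
Thus k = 16 disproves the claim, and no smaller k works.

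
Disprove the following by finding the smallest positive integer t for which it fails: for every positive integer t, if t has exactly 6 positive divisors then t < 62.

t = 63

A counterexample is any positive integer t such that t has exactly 6 positive divisors but the claim fails; we check each in order.
For t = 12, 18, 20, 28, 32, 44, 45, 50, 52 the conclusion holds.
t = 63: τ(63) = 6; 63 ≥ 62.
Thus t = 63 disproves the claim, and no smaller t works.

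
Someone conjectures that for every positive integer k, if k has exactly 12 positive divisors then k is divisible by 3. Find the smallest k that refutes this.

For k = 60, 72, 84, 90, 96, 108, 126, 132 the conclusion holds.
k = 140: τ(140) = 12; 140 mod 3 = 2.

k = 140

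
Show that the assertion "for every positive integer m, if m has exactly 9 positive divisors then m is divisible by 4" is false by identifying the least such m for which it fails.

m = 36: τ(36) = 9; 36 mod 4 = 0.
m = 100: τ(100) = 9; 100 mod 4 = 0.
m = 196: τ(196) = 9; 196 mod 4 = 0.
m = 225: τ(225) = 9; 225 mod 4 = 1.

m = 225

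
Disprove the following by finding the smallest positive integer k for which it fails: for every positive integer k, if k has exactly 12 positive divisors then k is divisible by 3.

k = 140

Check each positive integer k in order until k has exactly 12 positive divisors but k is not divisible by 3.
k = 60: τ(60) = 12; 60 mod 3 = 0.
k = 72: τ(72) = 12; 72 mod 3 = 0.
k = 84: τ(84) = 12; 84 mod 3 = 0.
k = 90: τ(90) = 12; 90 mod 3 = 0.
k = 96: τ(96) = 12; 96 mod 3 = 0.
k = 108: τ(108) = 12; 108 mod 3 = 0.
k = 126: τ(126) = 12; 126 mod 3 = 0.
k = 132: τ(132) = 12; 132 mod 3 = 0.
k = 140: τ(140) = 12; 140 mod 3 = 2.
So k = 140 is the smallest counterexample.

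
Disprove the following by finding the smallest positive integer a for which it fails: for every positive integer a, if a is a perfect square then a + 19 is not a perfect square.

a = 81

Check each positive integer a in order until a is a perfect square but a + 19 is a perfect square.
For a = 1, 4, 9, 16, 25, 36, 49, 64 the conclusion holds.
a = 81: 81 = 9² and 81 + 19 = 100 = 10².
Hence a = 81 is a counterexample.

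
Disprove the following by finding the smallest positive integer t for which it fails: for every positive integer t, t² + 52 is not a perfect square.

For t = 1, 2, 3, 4, …, 9, 10, 11 the conclusion holds.
t = 12: 12² + 52 = 196 = 14², a perfect square.
So t = 12 is the smallest counterexample.

t = 12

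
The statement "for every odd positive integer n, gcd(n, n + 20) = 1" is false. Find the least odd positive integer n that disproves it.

n = 5

A counterexample is any odd positive integer n such that gcd(n, n + 20) > 1; we check each in order.
For n = 1, 3 the conclusion holds.
n = 5: gcd(5, 25) = 5.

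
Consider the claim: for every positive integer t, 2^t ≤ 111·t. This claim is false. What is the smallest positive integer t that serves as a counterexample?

t = 11

The first 10 eligible values, up to t = 10, all satisfy the conclusion.
t = 11: 2^t = 2048 and 111·t = 1221, so 2048 > 1221.
Hence t = 11 is a counterexample.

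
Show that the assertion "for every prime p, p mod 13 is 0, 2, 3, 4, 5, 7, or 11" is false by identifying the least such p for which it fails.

p = 19

We need the least prime p for which the claim fails.
p = 2: 2 mod 13 = 2.
p = 3: 3 mod 13 = 3.
p = 5: 5 mod 13 = 5.
p = 7: 7 mod 13 = 7.
p = 11: 11 mod 13 = 11.
p = 13: 13 mod 13 = 0.
p = 17: 17 mod 13 = 4.
p = 19: 19 mod 13 = 6 — not in {0, 2, 3, 4, 5, 7, 11}.
Hence p = 19 is a counterexample.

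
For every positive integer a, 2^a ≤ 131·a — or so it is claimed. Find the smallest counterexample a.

We need the least positive integer a for which 2^a > 131·a.
For a = 1, 2, 3, 4, 5, 6, 7, 8, 9, 10 the conclusion holds.
a = 11: 2^a = 2048 and 131·a = 1441, so 2048 > 1441.

a = 11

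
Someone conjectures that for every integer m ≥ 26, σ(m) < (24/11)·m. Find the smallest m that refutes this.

m = 30

We need the least integer m ≥ 26 for which the claim fails.
m = 26: σ(26) = 42; 42 < 624/11.
m = 27: σ(27) = 40; 40 < 648/11.
m = 28: σ(28) = 56; 56 < 672/11.
m = 29: σ(29) = 30; 30 < 696/11.
m = 30: σ(30) = 72; 72 ≥ 720/11.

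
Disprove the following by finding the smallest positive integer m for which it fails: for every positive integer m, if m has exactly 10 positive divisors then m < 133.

For m = 48, 80, 112 the conclusion holds.
m = 162: τ(162) = 10; 162 ≥ 133.

m = 162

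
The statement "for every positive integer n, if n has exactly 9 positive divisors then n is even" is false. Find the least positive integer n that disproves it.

n = 36: divisors of 36: 9 divisors; 36 is even.
n = 100: divisors of 100: 9 divisors; 100 is even.
n = 196: divisors of 196: 9 divisors; 196 is even.
n = 225: divisors of 225: 9 divisors; 225 is odd.
So n = 225 is the smallest counterexample.

n = 225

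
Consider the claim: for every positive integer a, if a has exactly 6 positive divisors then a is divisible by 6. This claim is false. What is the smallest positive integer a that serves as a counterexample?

a = 20

We need the least positive integer a for which a has exactly 6 positive divisors but a is not divisible by 6.
a = 12: τ(12) = 6; 12 mod 6 = 0.
a = 18: τ(18) = 6; 18 mod 6 = 0.
a = 20: τ(20) = 6; 20 mod 6 = 2.
So a = 20 is the smallest counterexample.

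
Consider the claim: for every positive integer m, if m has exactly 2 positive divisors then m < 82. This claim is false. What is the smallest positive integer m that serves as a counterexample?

Check each positive integer m in order until m has exactly 2 positive divisors but the claim fails.
For m = 2, 3, 5, 7, …, 71, 73, 79 the conclusion holds.
m = 83: τ(83) = 2; 83 ≥ 82.
Hence m = 83 is a counterexample.

m = 83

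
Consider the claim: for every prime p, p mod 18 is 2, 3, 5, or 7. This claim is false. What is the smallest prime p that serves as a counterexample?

For p = 2, 3, 5, 7 the conclusion holds.
p = 11: 11 mod 18 = 11 — not in {2, 3, 5, 7}.
Thus p = 11 disproves the claim, and no smaller p works.

p = 11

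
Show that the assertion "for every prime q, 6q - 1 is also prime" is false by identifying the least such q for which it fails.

We need the least prime q for which 6q - 1 is not prime.
The first 4 eligible values, up to q = 7, all satisfy the conclusion.
q = 11: 6q - 1 = 65 = 5 × 13, not prime.

q = 11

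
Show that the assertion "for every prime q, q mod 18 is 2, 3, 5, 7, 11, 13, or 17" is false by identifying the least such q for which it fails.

q = 19

We need the least prime q for which the claim fails.
For q = 2, 3, 5, 7, 11, 13, 17 the conclusion holds.
q = 19: 19 mod 18 = 1 — not in {2, 3, 5, 7, 11, 13, 17}.
Hence q = 19 is a counterexample.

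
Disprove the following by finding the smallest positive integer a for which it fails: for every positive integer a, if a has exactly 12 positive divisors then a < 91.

a = 96

Check each positive integer a in order until a has exactly 12 positive divisors but the claim fails.
a = 60: τ(60) = 12; 60 < 91.
a = 72: τ(72) = 12; 72 < 91.
a = 84: τ(84) = 12; 84 < 91.
a = 90: τ(90) = 12; 90 < 91.
a = 96: τ(96) = 12; 96 ≥ 91.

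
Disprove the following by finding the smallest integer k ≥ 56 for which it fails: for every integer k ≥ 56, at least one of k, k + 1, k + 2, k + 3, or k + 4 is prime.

Check each integer k ≥ 56 in order until k, k + 1, k + 2, k + 3, k + 4 are all composite.
The first 6 eligible values, up to k = 61, all satisfy the conclusion.
k = 62: 62 = 2 × 31; 63 = 3 × 21; 64 = 2 × 32; 65 = 5 × 13; 66 = 2 × 33 — all composite.

k = 62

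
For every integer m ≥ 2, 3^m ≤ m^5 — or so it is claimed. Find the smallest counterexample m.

Check each integer m ≥ 2 in order until 3^m > m^5.
The first 9 eligible values, up to m = 10, all satisfy the conclusion.
m = 11: 3^m = 177147 and m^5 = 161051, so 177147 > 161051.

m = 11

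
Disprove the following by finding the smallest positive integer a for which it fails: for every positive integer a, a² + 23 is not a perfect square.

a = 11

Check each positive integer a in order until a² + 23 is a perfect square.
The first 10 eligible values, up to a = 10, all satisfy the conclusion.
a = 11: 11² + 23 = 144 = 12², a perfect square.
So a = 11 is the smallest counterexample.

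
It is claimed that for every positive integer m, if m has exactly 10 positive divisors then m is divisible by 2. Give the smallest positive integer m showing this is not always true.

m = 405

Check each positive integer m in order until m has exactly 10 positive divisors but m is not divisible by 2.
The first 9 eligible values, up to m = 368, all satisfy the conclusion.
m = 405: τ(405) = 10; 405 mod 2 = 1.
Thus m = 405 disproves the claim, and no smaller m works.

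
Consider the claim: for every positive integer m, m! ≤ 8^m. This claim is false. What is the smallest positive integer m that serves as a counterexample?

m = 20

For m = 1, 2, 3, 4, …, 17, 18, 19 the conclusion holds.
m = 20: m! = 2432902008176640000 and 8^m = 1152921504606846976, so 2432902008176640000 > 1152921504606846976.
Hence m = 20 is a counterexample.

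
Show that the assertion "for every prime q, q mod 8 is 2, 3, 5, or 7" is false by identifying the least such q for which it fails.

q = 2: 2 mod 8 = 2.
q = 3: 3 mod 8 = 3.
q = 5: 5 mod 8 = 5.
q = 7: 7 mod 8 = 7.
q = 11: 11 mod 8 = 3.
q = 13: 13 mod 8 = 5.
q = 17: 17 mod 8 = 1 — not in {2, 3, 5, 7}.

q = 17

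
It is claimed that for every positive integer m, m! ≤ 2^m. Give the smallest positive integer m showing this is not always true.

For m = 1, 2, 3 the conclusion holds.
m = 4: m! = 24 and 2^m = 16, so 24 > 16.

m = 4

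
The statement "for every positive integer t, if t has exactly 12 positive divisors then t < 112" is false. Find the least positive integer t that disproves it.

t = 126

A counterexample is any positive integer t such that t has exactly 12 positive divisors but the claim fails; we check each in order.
For t = 60, 72, 84, 90, 96, 108 the conclusion holds.
t = 126: τ(126) = 12; 126 ≥ 112.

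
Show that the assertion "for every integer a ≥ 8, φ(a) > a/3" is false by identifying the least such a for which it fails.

a = 12

We need the least integer a ≥ 8 for which the claim fails.
For a = 8, 9, 10, 11 the conclusion holds.
a = 12: φ(12) = 4 and 12/3 = 4, so φ(12) ≤ 12/3.
So a = 12 is the smallest counterexample.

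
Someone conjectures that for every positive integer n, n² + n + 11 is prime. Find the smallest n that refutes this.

For n = 1, 2, 3, 4, 5, 6, 7, 8, 9 the conclusion holds.
n = 10: n² + n + 11 = 121 = 11 × 11, composite.

n = 10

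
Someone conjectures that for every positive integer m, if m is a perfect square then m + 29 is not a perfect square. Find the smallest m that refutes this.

m = 196

The first 13 eligible values, up to m = 169, all satisfy the conclusion.
m = 196: 196 = 14² and 196 + 29 = 225 = 15².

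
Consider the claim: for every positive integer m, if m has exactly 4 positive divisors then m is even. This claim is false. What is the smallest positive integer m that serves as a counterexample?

m = 15

Check each positive integer m in order until m has exactly 4 positive divisors but m is odd.
For m = 6, 8, 10, 14 the conclusion holds.
m = 15: divisors of 15: 1, 3, 5, 15; 15 is odd.
Thus m = 15 disproves the claim, and no smaller m works.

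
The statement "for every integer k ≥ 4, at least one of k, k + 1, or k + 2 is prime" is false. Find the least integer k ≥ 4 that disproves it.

k = 8

A counterexample is any integer k ≥ 4 such that k, k + 1, k + 2 are all composite; we check each in order.
The first 4 eligible values, up to k = 7, all satisfy the conclusion.
k = 8: 8 = 2 × 4; 9 = 3 × 3; 10 = 2 × 5 — all composite.
Thus k = 8 disproves the claim, and no smaller k works.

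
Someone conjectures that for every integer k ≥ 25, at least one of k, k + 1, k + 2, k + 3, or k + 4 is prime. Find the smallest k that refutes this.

k = 32

A counterexample is any integer k ≥ 25 such that k, k + 1, k + 2, k + 3, k + 4 are all composite; we check each in order.
The first 7 eligible values, up to k = 31, all satisfy the conclusion.
k = 32: 32 = 2 × 16; 33 = 3 × 11; 34 = 2 × 17; 35 = 5 × 7; 36 = 2 × 18 — all composite.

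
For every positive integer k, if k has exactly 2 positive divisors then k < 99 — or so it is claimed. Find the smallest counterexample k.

A counterexample is any positive integer k such that k has exactly 2 positive divisors but the claim fails; we check each in order.
The first 25 eligible values, up to k = 97, all satisfy the conclusion.
k = 101: τ(101) = 2; 101 ≥ 99.
So k = 101 is the smallest counterexample.

k = 101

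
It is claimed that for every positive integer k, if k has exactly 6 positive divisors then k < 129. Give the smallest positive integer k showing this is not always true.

For k = 12, 18, 20, 28, …, 116, 117, 124 the conclusion holds.
k = 147: τ(147) = 6; 147 ≥ 129.
Thus k = 147 disproves the claim, and no smaller k works.

k = 147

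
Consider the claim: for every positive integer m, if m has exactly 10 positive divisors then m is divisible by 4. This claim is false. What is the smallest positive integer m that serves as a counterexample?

m = 162

A counterexample is any positive integer m such that m has exactly 10 positive divisors but m is not divisible by 4; we check each in order.
m = 48: τ(48) = 10; 48 mod 4 = 0.
m = 80: τ(80) = 10; 80 mod 4 = 0.
m = 112: τ(112) = 10; 112 mod 4 = 0.
m = 162: τ(162) = 10; 162 mod 4 = 2.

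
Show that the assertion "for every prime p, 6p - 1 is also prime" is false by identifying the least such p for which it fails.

p = 11

We need the least prime p for which 6p - 1 is not prime.
p = 2: 6p - 1 = 11, prime.
p = 3: 6p - 1 = 17, prime.
p = 5: 6p - 1 = 29, prime.
p = 7: 6p - 1 = 41, prime.
p = 11: 6p - 1 = 65 = 5 × 13, not prime.
Thus p = 11 disproves the claim, and no smaller p works.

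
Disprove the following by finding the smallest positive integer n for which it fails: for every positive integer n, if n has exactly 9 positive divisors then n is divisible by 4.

n = 225

A counterexample is any positive integer n such that n has exactly 9 positive divisors but n is not divisible by 4; we check each in order.
n = 36: τ(36) = 9; 36 mod 4 = 0.
n = 100: τ(100) = 9; 100 mod 4 = 0.
n = 196: τ(196) = 9; 196 mod 4 = 0.
n = 225: τ(225) = 9; 225 mod 4 = 1.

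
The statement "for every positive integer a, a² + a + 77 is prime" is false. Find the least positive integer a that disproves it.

a = 6

We need the least positive integer a for which a² + a + 77 is not prime.
a = 1: a² + a + 77 = 79, prime.
a = 2: a² + a + 77 = 83, prime.
a = 3: a² + a + 77 = 89, prime.
a = 4: a² + a + 77 = 97, prime.
a = 5: a² + a + 77 = 107, prime.
a = 6: a² + a + 77 = 119 = 7 × 17, composite.
So a = 6 is the smallest counterexample.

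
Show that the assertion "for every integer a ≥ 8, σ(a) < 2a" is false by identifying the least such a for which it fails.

a = 12

A counterexample is any integer a ≥ 8 such that the claim fails; we check each in order.
The first 4 eligible values, up to a = 11, all satisfy the conclusion.
a = 12: σ(12) = 28; 28 ≥ 24.
So a = 12 is the smallest counterexample.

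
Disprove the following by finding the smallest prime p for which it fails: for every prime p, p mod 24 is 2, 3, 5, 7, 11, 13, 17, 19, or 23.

p = 73

We need the least prime p for which the claim fails.
For p = 2, 3, 5, 7, …, 61, 67, 71 the conclusion holds.
p = 73: 73 mod 24 = 1 — not in {2, 3, 5, 7, 11, 13, 17, 19, 23}.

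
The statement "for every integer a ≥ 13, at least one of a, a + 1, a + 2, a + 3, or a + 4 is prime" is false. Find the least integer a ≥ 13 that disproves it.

We need the least integer a ≥ 13 for which a, a + 1, a + 2, a + 3, a + 4 are all composite.
For a = 13, 14, 15, 16, …, 21, 22, 23 the conclusion holds.
a = 24: 24 = 2 × 12; 25 = 5 × 5; 26 = 2 × 13; 27 = 3 × 9; 28 = 2 × 14 — all composite.

a = 24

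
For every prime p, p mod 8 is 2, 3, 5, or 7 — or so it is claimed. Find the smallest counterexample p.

We need the least prime p for which the claim fails.
The first 6 eligible values, up to p = 13, all satisfy the conclusion.
p = 17: 17 mod 8 = 1 — not in {2, 3, 5, 7}.
Thus p = 17 disproves the claim, and no smaller p works.

p = 17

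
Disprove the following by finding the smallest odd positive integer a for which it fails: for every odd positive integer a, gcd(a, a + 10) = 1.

For a = 1, 3 the conclusion holds.
a = 5: gcd(5, 15) = 5.
Thus a = 5 disproves the claim, and no smaller a works.

a = 5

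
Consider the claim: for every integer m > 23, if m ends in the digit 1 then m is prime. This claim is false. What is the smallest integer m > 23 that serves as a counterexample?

m = 51

We need the least integer m > 23 for which m ends in the digit 1 but m is not prime.
m = 31: 31 ends in 1 and is prime.
m = 41: 41 ends in 1 and is prime.
m = 51: 51 ends in 1; 51 = 3 × 17, composite.
Hence m = 51 is a counterexample.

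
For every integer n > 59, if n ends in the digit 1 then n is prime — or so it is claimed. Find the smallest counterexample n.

For n = 61, 71 the conclusion holds.
n = 81: 81 ends in 1; 81 = 3 × 27, composite.
So n = 81 is the smallest counterexample.

n = 81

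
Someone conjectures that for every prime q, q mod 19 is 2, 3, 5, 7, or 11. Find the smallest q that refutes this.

q = 13

Check each prime q in order until the claim fails.
For q = 2, 3, 5, 7, 11 the conclusion holds.
q = 13: 13 mod 19 = 13 — not in {2, 3, 5, 7, 11}.
Hence q = 13 is a counterexample.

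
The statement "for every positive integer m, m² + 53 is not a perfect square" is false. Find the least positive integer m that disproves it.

We need the least positive integer m for which m² + 53 is a perfect square.
For m = 1, 2, 3, 4, …, 23, 24, 25 the conclusion holds.
m = 26: 26² + 53 = 729 = 27², a perfect square.
Thus m = 26 disproves the claim, and no smaller m works.

m = 26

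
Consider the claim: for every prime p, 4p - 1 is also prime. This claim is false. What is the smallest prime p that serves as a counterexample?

For p = 2, 3, 5 the conclusion holds.
p = 7: 4p - 1 = 27 = 3 × 9, not prime.

p = 7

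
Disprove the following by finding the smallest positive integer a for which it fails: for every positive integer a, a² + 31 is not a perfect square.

We need the least positive integer a for which a² + 31 is a perfect square.
For a = 1, 2, 3, 4, …, 12, 13, 14 the conclusion holds.
a = 15: 15² + 31 = 256 = 16², a perfect square.
Hence a = 15 is a counterexample.

a = 15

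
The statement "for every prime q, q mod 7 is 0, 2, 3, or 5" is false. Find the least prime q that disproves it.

q = 11

Check each prime q in order until the claim fails.
The first 4 eligible values, up to q = 7, all satisfy the conclusion.
q = 11: 11 mod 7 = 4 — not in {0, 2, 3, 5}.
Hence q = 11 is a counterexample.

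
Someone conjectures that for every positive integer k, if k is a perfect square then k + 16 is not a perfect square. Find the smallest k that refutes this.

k = 9

A counterexample is any positive integer k such that k is a perfect square but k + 16 is a perfect square; we check each in order.
For k = 1, 4 the conclusion holds.
k = 9: 9 = 3² and 9 + 16 = 25 = 5².
Hence k = 9 is a counterexample.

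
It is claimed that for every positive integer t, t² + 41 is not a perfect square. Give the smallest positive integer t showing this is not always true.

t = 20

We need the least positive integer t for which t² + 41 is a perfect square.
For t = 1, 2, 3, 4, …, 17, 18, 19 the conclusion holds.
t = 20: 20² + 41 = 441 = 21², a perfect square.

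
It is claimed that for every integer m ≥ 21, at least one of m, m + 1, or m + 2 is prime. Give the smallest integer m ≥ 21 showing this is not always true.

We need the least integer m ≥ 21 for which m, m + 1, m + 2 are all composite.
For m = 21, 22, 23 the conclusion holds.
m = 24: 24 = 2 × 12; 25 = 5 × 5; 26 = 2 × 13 — all composite.

m = 24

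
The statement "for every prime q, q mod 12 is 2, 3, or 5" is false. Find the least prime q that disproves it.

q = 7

q = 2: 2 mod 12 = 2.
q = 3: 3 mod 12 = 3.
q = 5: 5 mod 12 = 5.
q = 7: 7 mod 12 = 7 — not in {2, 3, 5}.
So q = 7 is the smallest counterexample.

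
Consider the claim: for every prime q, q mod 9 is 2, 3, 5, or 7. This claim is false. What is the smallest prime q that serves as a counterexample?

For q = 2, 3, 5, 7, 11 the conclusion holds.
q = 13: 13 mod 9 = 4 — not in {2, 3, 5, 7}.
So q = 13 is the smallest counterexample.

q = 13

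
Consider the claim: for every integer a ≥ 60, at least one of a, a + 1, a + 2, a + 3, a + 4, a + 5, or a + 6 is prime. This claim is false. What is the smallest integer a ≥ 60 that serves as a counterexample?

a = 90

A counterexample is any integer a ≥ 60 such that a, a + 1, a + 2, a + 3, a + 4, a + 5, a + 6 are all composite; we check each in order.
The first 30 eligible values, up to a = 89, all satisfy the conclusion.
a = 90: 90 = 2 × 45; 91 = 7 × 13; 92 = 2 × 46; 93 = 3 × 31; 94 = 2 × 47; 95 = 5 × 19; 96 = 2 × 48 — all composite.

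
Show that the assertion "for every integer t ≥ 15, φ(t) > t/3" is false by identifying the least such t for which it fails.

We need the least integer t ≥ 15 for which the claim fails.
For t = 15, 16, 17 the conclusion holds.
t = 18: φ(18) = 6 and 18/3 = 6, so φ(18) ≤ 18/3.
Thus t = 18 disproves the claim, and no smaller t works.

t = 18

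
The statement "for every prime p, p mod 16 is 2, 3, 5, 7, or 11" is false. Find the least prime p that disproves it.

p = 13

We need the least prime p for which the claim fails.
For p = 2, 3, 5, 7, 11 the conclusion holds.
p = 13: 13 mod 16 = 13 — not in {2, 3, 5, 7, 11}.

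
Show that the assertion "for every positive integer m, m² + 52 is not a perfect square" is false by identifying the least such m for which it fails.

We need the least positive integer m for which m² + 52 is a perfect square.
For m = 1, 2, 3, 4, …, 9, 10, 11 the conclusion holds.
m = 12: 12² + 52 = 196 = 14², a perfect square.

m = 12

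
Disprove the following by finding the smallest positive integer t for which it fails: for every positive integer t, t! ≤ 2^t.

Check each positive integer t in order until t! > 2^t.
t = 1: t! = 1 and 2^t = 2, so 1 ≤ 2.
t = 2: t! = 2 and 2^t = 4, so 2 ≤ 4.
t = 3: t! = 6 and 2^t = 8, so 6 ≤ 8.
t = 4: t! = 24 and 2^t = 16, so 24 > 16.

t = 4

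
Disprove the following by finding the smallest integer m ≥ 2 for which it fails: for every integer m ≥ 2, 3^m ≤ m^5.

m = 11

We need the least integer m ≥ 2 for which 3^m > m^5.
For m = 2, 3, 4, 5, 6, 7, 8, 9, 10 the conclusion holds.
m = 11: 3^m = 177147 and m^5 = 161051, so 177147 > 161051.
Hence m = 11 is a counterexample.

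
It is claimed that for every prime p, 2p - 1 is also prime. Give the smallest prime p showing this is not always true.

p = 2: 2p - 1 = 3, prime.
p = 3: 2p - 1 = 5, prime.
p = 5: 2p - 1 = 9 = 3 × 3, not prime.

p = 5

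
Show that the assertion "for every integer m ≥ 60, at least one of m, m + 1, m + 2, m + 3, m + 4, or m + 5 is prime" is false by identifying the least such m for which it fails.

For m = 60, 61, 62, 63, …, 87, 88, 89 the conclusion holds.
m = 90: 90 = 2 × 45; 91 = 7 × 13; 92 = 2 × 46; 93 = 3 × 31; 94 = 2 × 47; 95 = 5 × 19 — all composite.
Thus m = 90 disproves the claim, and no smaller m works.

m = 90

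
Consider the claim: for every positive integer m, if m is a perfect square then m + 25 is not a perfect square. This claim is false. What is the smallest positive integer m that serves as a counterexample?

We need the least positive integer m for which m is a perfect square but m + 25 is a perfect square.
The first 11 eligible values, up to m = 121, all satisfy the conclusion.
m = 144: 144 = 12² and 144 + 25 = 169 = 13².
So m = 144 is the smallest counterexample.

m = 144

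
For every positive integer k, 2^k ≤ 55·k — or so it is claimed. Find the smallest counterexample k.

Check each positive integer k in order until 2^k > 55·k.
k = 1: 2^k = 2 and 55·k = 55, so 2 ≤ 55.
k = 2: 2^k = 4 and 55·k = 110, so 4 ≤ 110.
k = 3: 2^k = 8 and 55·k = 165, so 8 ≤ 165.
k = 4: 2^k = 16 and 55·k = 220, so 16 ≤ 220.
k = 5: 2^k = 32 and 55·k = 275, so 32 ≤ 275.
k = 6: 2^k = 64 and 55·k = 330, so 64 ≤ 330.
k = 7: 2^k = 128 and 55·k = 385, so 128 ≤ 385.
k = 8: 2^k = 256 and 55·k = 440, so 256 ≤ 440.
k = 9: 2^k = 512 and 55·k = 495, so 512 > 495.
So k = 9 is the smallest counterexample.

k = 9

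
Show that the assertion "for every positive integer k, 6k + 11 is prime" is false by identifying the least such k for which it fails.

k = 4

We need the least positive integer k for which 6k + 11 is not prime.
k = 1: 6k + 11 = 17, prime.
k = 2: 6k + 11 = 23, prime.
k = 3: 6k + 11 = 29, prime.
k = 4: 6k + 11 = 35 = 5 × 7, composite.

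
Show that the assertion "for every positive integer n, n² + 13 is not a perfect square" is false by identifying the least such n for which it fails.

n = 6

Check each positive integer n in order until n² + 13 is a perfect square.
n = 1: 1² + 13 = 14, not a perfect square.
n = 2: 2² + 13 = 17, not a perfect square.
n = 3: 3² + 13 = 22, not a perfect square.
n = 4: 4² + 13 = 29, not a perfect square.
n = 5: 5² + 13 = 38, not a perfect square.
n = 6: 6² + 13 = 49 = 7², a perfect square.
Thus n = 6 disproves the claim, and no smaller n works.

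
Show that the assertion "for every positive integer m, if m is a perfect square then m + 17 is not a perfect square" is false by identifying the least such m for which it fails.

Check each positive integer m in order until m is a perfect square but m + 17 is a perfect square.
For m = 1, 4, 9, 16, 25, 36, 49 the conclusion holds.
m = 64: 64 = 8² and 64 + 17 = 81 = 9².
Thus m = 64 disproves the claim, and no smaller m works.

m = 64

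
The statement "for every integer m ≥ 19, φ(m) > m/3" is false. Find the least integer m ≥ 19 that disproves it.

m = 19: φ(19) = 18 and 19/3 = 19/3, so φ(19) > 19/3.
m = 20: φ(20) = 8 and 20/3 = 20/3, so φ(20) > 20/3.
m = 21: φ(21) = 12 and 21/3 = 7, so φ(21) > 21/3.
m = 22: φ(22) = 10 and 22/3 = 22/3, so φ(22) > 22/3.
m = 23: φ(23) = 22 and 23/3 = 23/3, so φ(23) > 23/3.
m = 24: φ(24) = 8 and 24/3 = 8, so φ(24) ≤ 24/3.
Thus m = 24 disproves the claim, and no smaller m works.

m = 24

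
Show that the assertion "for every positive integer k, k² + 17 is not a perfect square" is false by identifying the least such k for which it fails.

The first 7 eligible values, up to k = 7, all satisfy the conclusion.
k = 8: 8² + 17 = 81 = 9², a perfect square.
So k = 8 is the smallest counterexample.

k = 8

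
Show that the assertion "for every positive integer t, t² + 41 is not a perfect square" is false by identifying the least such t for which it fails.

t = 20

The first 19 eligible values, up to t = 19, all satisfy the conclusion.
t = 20: 20² + 41 = 441 = 21², a perfect square.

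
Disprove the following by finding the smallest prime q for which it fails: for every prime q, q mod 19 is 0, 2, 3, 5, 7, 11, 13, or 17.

The first 8 eligible values, up to q = 19, all satisfy the conclusion.
q = 23: 23 mod 19 = 4 — not in {0, 2, 3, 5, 7, 11, 13, 17}.

q = 23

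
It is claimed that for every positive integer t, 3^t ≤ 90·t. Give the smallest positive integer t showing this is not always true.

t = 1: 3^t = 3 and 90·t = 90, so 3 ≤ 90.
t = 2: 3^t = 9 and 90·t = 180, so 9 ≤ 180.
t = 3: 3^t = 27 and 90·t = 270, so 27 ≤ 270.
t = 4: 3^t = 81 and 90·t = 360, so 81 ≤ 360.
t = 5: 3^t = 243 and 90·t = 450, so 243 ≤ 450.
t = 6: 3^t = 729 and 90·t = 540, so 729 > 540.

t = 6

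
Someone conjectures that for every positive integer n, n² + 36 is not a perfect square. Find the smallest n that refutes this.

n = 8

Check each positive integer n in order until n² + 36 is a perfect square.
n = 1: 1² + 36 = 37, not a perfect square.
n = 2: 2² + 36 = 40, not a perfect square.
n = 3: 3² + 36 = 45, not a perfect square.
n = 4: 4² + 36 = 52, not a perfect square.
n = 5: 5² + 36 = 61, not a perfect square.
n = 6: 6² + 36 = 72, not a perfect square.
n = 7: 7² + 36 = 85, not a perfect square.
n = 8: 8² + 36 = 100 = 10², a perfect square.
Thus n = 8 disproves the claim, and no smaller n works.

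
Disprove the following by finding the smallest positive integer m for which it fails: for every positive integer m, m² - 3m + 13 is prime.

We need the least positive integer m for which m² - 3m + 13 is not prime.
The first 11 eligible values, up to m = 11, all satisfy the conclusion.
m = 12: m² - 3m + 13 = 121 = 11 × 11, composite.
Thus m = 12 disproves the claim, and no smaller m works.

m = 12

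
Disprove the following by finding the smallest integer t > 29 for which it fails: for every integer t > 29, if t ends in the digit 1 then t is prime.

t = 51

A counterexample is any integer t > 29 such that t ends in the digit 1 but t is not prime; we check each in order.
For t = 31, 41 the conclusion holds.
t = 51: 51 ends in 1; 51 = 3 × 17, composite.
So t = 51 is the smallest counterexample.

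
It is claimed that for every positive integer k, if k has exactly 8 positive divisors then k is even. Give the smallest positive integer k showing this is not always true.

k = 105

Check each positive integer k in order until k has exactly 8 positive divisors but k is odd.
For k = 24, 30, 40, 42, …, 88, 102, 104 the conclusion holds.
k = 105: divisors of 105: 1, 3, 5, 7, 15, 21, 35, 105; 105 is odd.
So k = 105 is the smallest counterexample.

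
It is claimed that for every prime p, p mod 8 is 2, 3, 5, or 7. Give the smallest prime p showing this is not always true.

A counterexample is any prime p such that the claim fails; we check each in order.
The first 6 eligible values, up to p = 13, all satisfy the conclusion.
p = 17: 17 mod 8 = 1 — not in {2, 3, 5, 7}.
Thus p = 17 disproves the claim, and no smaller p works.

p = 17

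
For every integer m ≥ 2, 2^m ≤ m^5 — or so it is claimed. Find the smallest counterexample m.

m = 23

The first 21 eligible values, up to m = 22, all satisfy the conclusion.
m = 23: 2^m = 8388608 and m^5 = 6436343, so 8388608 > 6436343.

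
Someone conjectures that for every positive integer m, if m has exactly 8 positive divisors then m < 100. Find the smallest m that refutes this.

The first 10 eligible values, up to m = 88, all satisfy the conclusion.
m = 102: τ(102) = 8; 102 ≥ 100.
So m = 102 is the smallest counterexample.

m = 102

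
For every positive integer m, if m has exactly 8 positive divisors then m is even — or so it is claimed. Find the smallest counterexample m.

A counterexample is any positive integer m such that m has exactly 8 positive divisors but m is odd; we check each in order.
For m = 24, 30, 40, 42, …, 88, 102, 104 the conclusion holds.
m = 105: divisors of 105: 1, 3, 5, 7, 15, 21, 35, 105; 105 is odd.

m = 105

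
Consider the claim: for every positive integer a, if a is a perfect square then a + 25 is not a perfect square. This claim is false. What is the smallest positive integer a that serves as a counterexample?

For a = 1, 4, 9, 16, …, 81, 100, 121 the conclusion holds.
a = 144: 144 = 12² and 144 + 25 = 169 = 13².

a = 144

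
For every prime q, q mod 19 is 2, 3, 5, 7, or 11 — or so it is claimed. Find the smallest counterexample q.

q = 13

A counterexample is any prime q such that the claim fails; we check each in order.
q = 2: 2 mod 19 = 2.
q = 3: 3 mod 19 = 3.
q = 5: 5 mod 19 = 5.
q = 7: 7 mod 19 = 7.
q = 11: 11 mod 19 = 11.
q = 13: 13 mod 19 = 13 — not in {2, 3, 5, 7, 11}.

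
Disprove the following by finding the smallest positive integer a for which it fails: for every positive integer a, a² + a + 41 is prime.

For a = 1, 2, 3, 4, …, 37, 38, 39 the conclusion holds.
a = 40: a² + a + 41 = 1681 = 41 × 41, composite.

a = 40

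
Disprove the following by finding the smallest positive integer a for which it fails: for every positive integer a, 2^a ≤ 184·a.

The first 10 eligible values, up to a = 10, all satisfy the conclusion.
a = 11: 2^a = 2048 and 184·a = 2024, so 2048 > 2024.

a = 11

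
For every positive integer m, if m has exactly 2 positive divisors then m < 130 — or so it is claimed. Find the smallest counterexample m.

m = 131

Check each positive integer m in order until m has exactly 2 positive divisors but the claim fails.
For m = 2, 3, 5, 7, …, 109, 113, 127 the conclusion holds.
m = 131: τ(131) = 2; 131 ≥ 130.
Hence m = 131 is a counterexample.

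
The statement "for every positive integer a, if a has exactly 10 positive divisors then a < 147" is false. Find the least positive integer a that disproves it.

For a = 48, 80, 112 the conclusion holds.
a = 162: τ(162) = 10; 162 ≥ 147.
So a = 162 is the smallest counterexample.

a = 162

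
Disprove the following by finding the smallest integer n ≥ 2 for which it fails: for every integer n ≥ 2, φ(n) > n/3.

Check each integer n ≥ 2 in order until the claim fails.
For n = 2, 3, 4, 5 the conclusion holds.
n = 6: φ(6) = 2 and 6/3 = 2, so φ(6) ≤ 6/3.
Thus n = 6 disproves the claim, and no smaller n works.

n = 6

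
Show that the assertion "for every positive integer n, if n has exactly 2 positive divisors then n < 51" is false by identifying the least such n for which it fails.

For n = 2, 3, 5, 7, …, 41, 43, 47 the conclusion holds.
n = 53: τ(53) = 2; 53 ≥ 51.

n = 53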